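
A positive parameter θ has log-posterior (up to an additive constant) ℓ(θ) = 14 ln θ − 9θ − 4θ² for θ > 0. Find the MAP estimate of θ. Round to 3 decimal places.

ℓ'(θ) = 14/θ − 9 − 8θ. Setting this to zero and multiplying by θ: 8θ² + 9θ − 14 = 0.
θ = (−9 + √(9² + 4·8·14)) / (2·8) = (−9 + √529) / 16 = (−9 + 23)/16 = 7/8.
ℓ''(θ) = −14/θ² − 8 < 0, confirming a maximum.

θ̂_MAP = 0.875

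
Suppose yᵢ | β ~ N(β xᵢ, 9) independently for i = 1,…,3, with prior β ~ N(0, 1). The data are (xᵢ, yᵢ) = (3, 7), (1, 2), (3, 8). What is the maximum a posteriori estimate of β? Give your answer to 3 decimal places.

β̂_MAP = 1.679

log p(β | y) = −Σ(yᵢ − βxᵢ)²/(2·9) − β²/(2·1) + const.
Setting the derivative to zero: Σxᵢ(yᵢ − βxᵢ)/9 − β/1 = 0, so β = Σxᵢyᵢ / (Σxᵢ² + σ²/τ²).
Σxᵢyᵢ = 3·7 + 1·2 + 3·8 = 47; Σxᵢ² = 19; σ²/τ² = 9.
β̂_MAP = 47 / (19 + 9) = 47/28 ≈ 1.679.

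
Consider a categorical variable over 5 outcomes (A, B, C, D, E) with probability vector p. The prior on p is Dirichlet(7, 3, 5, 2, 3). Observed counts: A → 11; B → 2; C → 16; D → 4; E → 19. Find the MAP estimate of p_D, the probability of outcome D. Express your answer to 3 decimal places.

The posterior is Dirichlet(αᵢ + nᵢ) = Dirichlet(18, 5, 21, 6, 22).
For a Dirichlet(a₁,…,a_K) with all aᵢ > 1, the mode has j-th component (aⱼ − 1)/(Σaᵢ − K).
Here Σaᵢ = 72 and K = 5, so p_D = (6 − 1)/(72 − 5) = 5/67 ≈ 0.075.

MAP estimate of p_D = 0.075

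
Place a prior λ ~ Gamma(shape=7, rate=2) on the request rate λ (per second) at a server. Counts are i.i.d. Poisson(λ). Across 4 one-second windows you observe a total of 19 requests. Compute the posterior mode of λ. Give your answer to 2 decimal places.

λ̂_MAP = 4.17

Σxᵢ = 19, n = 4.
Posterior ∝ λ^6e^(−2λ) · λ^19e^(−4λ) = λ^25e^(−6λ), i.e. Gamma(shape=26, rate=6).
The mode of a Gamma(a, b) with a ≥ 1 (shape–rate) is (a−1)/b = 25/6 ≈ 4.17.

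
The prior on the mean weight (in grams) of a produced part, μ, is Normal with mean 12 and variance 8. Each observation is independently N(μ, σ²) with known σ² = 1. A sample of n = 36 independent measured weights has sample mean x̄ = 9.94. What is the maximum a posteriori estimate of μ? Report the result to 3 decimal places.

n = 36, x̄ = 9.94.
For a Normal prior and Normal likelihood with known variance, the posterior is Normal; its mode equals its mean, the precision-weighted average.
Prior precision 1/σ₀² = 1/8 = 0.125; data precision n/σ² = 36/1 = 36.
μ̂ = (0.125·12 + 36·9.94) / (0.125 + 36) = 359.34/36.125 = 71868/7225 ≈ 9.947.

μ̂_MAP = 9.947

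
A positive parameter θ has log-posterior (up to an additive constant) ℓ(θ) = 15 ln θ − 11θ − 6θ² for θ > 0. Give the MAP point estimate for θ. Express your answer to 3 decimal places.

ℓ'(θ) = 15/θ − 11 − 12θ. Setting this to zero and multiplying by θ: 12θ² + 11θ − 15 = 0.
θ = (−11 + √(11² + 4·12·15)) / (2·12) = (−11 + √841) / 24 = (−11 + 29)/24 = 3/4.
ℓ''(θ) = −15/θ² − 12 < 0, confirming a maximum.

θ̂_MAP = 0.750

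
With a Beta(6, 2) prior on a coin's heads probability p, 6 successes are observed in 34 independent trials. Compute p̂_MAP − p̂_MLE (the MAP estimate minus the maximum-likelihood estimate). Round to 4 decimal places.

Posterior is Beta(12, 30); MAP = (12−1)/(42−2) = 11/40 ≈ 0.27500.
MLE ignores the prior: p̂_MLE = k/n = 6/34 ≈ 0.17647.
Difference = 11/40 − 6/34 = 67/680 ≈ 0.0985.

MAP − MLE = 0.0985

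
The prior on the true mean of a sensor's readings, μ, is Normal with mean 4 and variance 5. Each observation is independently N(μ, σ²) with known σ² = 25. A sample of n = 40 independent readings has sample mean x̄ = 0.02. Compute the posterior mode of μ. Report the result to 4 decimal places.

μ̂_MAP = 0.4622

n = 40, x̄ = 0.02.
For a Normal prior and Normal likelihood with known variance, the posterior is Normal; its mode equals its mean, the precision-weighted average.
Prior precision 1/σ₀² = 1/5 = 0.2; data precision n/σ² = 40/25 = 1.6.
μ̂ = (0.2·4 + 1.6·0.02) / (0.2 + 1.6) = 0.832/1.8 = 104/225 ≈ 0.4622.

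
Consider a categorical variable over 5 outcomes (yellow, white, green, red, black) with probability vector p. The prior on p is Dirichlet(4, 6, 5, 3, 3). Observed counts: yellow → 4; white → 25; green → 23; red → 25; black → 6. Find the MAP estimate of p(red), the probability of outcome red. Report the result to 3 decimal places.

MAP estimate of p(red) = 0.273

The posterior is Dirichlet(αᵢ + nᵢ) = Dirichlet(8, 31, 28, 28, 9).
For a Dirichlet(a₁,…,a_K) with all aᵢ > 1, the mode has j-th component (aⱼ − 1)/(Σaᵢ − K).
Here Σaᵢ = 104 and K = 5, so p(red) = (28 − 1)/(104 − 5) = 27/99 ≈ 0.273.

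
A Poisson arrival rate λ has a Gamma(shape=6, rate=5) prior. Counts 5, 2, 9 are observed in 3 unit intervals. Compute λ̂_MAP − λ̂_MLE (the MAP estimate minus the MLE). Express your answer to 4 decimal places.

Σxᵢ = 16. Posterior is Gamma(22, 8); MAP = (22−1)/8 = 21/8 ≈ 2.62500.
MLE = x̄ = 16/3 ≈ 5.33333.
Difference = 21/8 − 16/3 = -65/24 ≈ -2.7083.

MAP − MLE = -2.7083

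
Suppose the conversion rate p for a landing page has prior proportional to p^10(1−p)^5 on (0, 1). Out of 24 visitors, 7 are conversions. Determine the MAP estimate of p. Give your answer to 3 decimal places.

p̂_MAP = 0.436

The prior density ∝ p^10(1−p)^5 is the kernel of Beta(11, 6).
Data: 7 successes in 24 trials. The binomial likelihood contributes p^7(1−p)^17, so the posterior is Beta(11+7, 6+17) = Beta(18, 23).
For Beta(a, b) with a, b > 1 the mode is (a−1)/(a+b−2) = 17/39 ≈ 0.436.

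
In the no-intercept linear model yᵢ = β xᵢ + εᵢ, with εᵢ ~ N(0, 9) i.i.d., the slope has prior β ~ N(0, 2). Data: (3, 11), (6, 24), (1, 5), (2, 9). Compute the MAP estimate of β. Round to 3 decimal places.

β̂_MAP = 3.670

log p(β | y) = −Σ(yᵢ − βxᵢ)²/(2·9) − β²/(2·2) + const.
Setting the derivative to zero: Σxᵢ(yᵢ − βxᵢ)/9 − β/2 = 0, so β = Σxᵢyᵢ / (Σxᵢ² + σ²/τ²).
Σxᵢyᵢ = 3·11 + 6·24 + 1·5 + 2·9 = 200; Σxᵢ² = 50; σ²/τ² = 4.5.
β̂_MAP = 200 / (50 + 4.5) = 200/54.5 ≈ 3.670.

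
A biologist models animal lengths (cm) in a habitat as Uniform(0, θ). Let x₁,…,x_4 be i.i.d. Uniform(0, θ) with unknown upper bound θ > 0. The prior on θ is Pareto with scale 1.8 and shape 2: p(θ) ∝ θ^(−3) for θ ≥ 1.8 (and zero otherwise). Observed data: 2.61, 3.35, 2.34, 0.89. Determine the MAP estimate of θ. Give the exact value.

The Uniform(0, θ) likelihood is θ^(−n) for θ ≥ max(xᵢ), zero otherwise. Here max(xᵢ) = 3.35.
Posterior ∝ θ^(−3) · θ^(−4) = θ^(−7) on θ ≥ max(1.8, 3.35) = 3.35.
This density is strictly decreasing in θ, so the posterior mode lies at the lower boundary of the support.

θ̂_MAP = 3.35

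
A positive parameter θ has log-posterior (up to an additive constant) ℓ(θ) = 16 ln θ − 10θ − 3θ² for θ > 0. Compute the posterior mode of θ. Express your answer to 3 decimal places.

θ̂_MAP = 1.000

ℓ'(θ) = 16/θ − 10 − 6θ. Setting this to zero and multiplying by θ: 6θ² + 10θ − 16 = 0.
θ = (−10 + √(10² + 4·6·16)) / (2·6) = (−10 + √484) / 12 = (−10 + 22)/12 = 1.
ℓ''(θ) = −16/θ² − 6 < 0, confirming a maximum.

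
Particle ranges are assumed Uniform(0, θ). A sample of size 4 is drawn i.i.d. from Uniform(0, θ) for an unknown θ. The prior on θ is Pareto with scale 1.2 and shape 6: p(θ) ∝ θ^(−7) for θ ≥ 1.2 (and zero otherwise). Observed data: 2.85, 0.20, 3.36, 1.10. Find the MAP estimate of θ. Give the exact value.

The Uniform(0, θ) likelihood is θ^(−n) for θ ≥ max(xᵢ), zero otherwise. Here max(xᵢ) = 3.36.
Posterior ∝ θ^(−7) · θ^(−4) = θ^(−11) on θ ≥ max(1.2, 3.36) = 3.36.
This density is strictly decreasing in θ, so the posterior mode lies at the lower boundary of the support.

θ̂_MAP = 3.36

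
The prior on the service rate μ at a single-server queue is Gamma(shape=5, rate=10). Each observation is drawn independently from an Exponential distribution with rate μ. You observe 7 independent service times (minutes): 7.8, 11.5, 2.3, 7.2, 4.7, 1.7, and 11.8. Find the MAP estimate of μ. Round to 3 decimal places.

The Exponential(rate=μ) likelihood is ∝ μ^n e^(−μΣtᵢ). Here n = 7 and Σtᵢ = 7.8 + 11.5 + 2.3 + 7.2 + 4.7 + 1.7 + 11.8 = 47.
Posterior ∝ μ^4e^(−10μ) · μ^7e^(−47μ) = μ^11e^(−57μ), i.e. Gamma(12, 57).
Mode = (a−1)/b = 11/57 ≈ 0.193.

μ̂_MAP = 0.193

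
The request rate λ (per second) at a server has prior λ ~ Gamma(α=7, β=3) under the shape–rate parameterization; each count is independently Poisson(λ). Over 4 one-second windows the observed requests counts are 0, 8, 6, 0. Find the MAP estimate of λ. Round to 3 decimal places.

λ̂_MAP = 2.857

Σxᵢ = 0+8+6+0 = 14, with n = 4.
Posterior ∝ λ^6e^(−3λ) · λ^14e^(−4λ) = λ^20e^(−7λ), i.e. Gamma(shape=21, rate=7).
The mode of a Gamma(a, b) with a ≥ 1 (shape–rate) is (a−1)/b = 20/7 ≈ 2.857.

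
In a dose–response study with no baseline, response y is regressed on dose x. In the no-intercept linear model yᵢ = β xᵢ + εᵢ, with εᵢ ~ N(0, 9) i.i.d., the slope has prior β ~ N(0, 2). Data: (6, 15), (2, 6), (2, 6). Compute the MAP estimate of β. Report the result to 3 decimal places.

log p(β | y) = −Σ(yᵢ − βxᵢ)²/(2·9) − β²/(2·2) + const.
Setting the derivative to zero: Σxᵢ(yᵢ − βxᵢ)/9 − β/2 = 0, so β = Σxᵢyᵢ / (Σxᵢ² + σ²/τ²).
Σxᵢyᵢ = 6·15 + 2·6 + 2·6 = 114; Σxᵢ² = 44; σ²/τ² = 4.5.
β̂_MAP = 114 / (44 + 4.5) = 114/48.5 ≈ 2.351.

β̂_MAP = 2.351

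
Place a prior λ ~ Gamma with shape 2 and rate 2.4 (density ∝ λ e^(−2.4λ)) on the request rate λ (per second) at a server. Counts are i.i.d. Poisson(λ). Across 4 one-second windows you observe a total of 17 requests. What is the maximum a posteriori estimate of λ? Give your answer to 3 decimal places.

λ̂_MAP = 2.813

Σxᵢ = 17, n = 4.
Posterior ∝ λe^(−2.4λ) · λ^17e^(−4λ) = λ^18e^(−6.4λ), i.e. Gamma(shape=19, rate=6.4).
The mode of a Gamma(a, b) with a ≥ 1 (shape–rate) is (a−1)/b = 18/6.4 ≈ 2.813.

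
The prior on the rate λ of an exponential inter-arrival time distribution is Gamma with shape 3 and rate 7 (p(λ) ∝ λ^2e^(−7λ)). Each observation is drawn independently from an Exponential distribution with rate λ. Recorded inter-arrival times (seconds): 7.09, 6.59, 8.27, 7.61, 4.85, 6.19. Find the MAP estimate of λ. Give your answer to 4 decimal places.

λ̂_MAP = 0.1681

The Exponential(rate=λ) likelihood is ∝ λ^n e^(−λΣtᵢ). Here n = 6 and Σtᵢ = 7.09 + 6.59 + 8.27 + 7.61 + 4.85 + 6.19 = 40.60.
Posterior ∝ λ^2e^(−7λ) · λ^6e^(−40.60λ) = λ^8e^(−47.60λ), i.e. Gamma(9, 47.60).
Mode = (a−1)/b = 8/47.60 ≈ 0.1681.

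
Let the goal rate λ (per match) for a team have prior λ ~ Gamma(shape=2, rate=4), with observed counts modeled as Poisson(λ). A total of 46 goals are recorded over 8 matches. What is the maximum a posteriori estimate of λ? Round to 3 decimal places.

Σxᵢ = 46, n = 8.
Posterior ∝ λe^(−4λ) · λ^46e^(−8λ) = λ^47e^(−12λ), i.e. Gamma(shape=48, rate=12).
The mode of a Gamma(a, b) with a ≥ 1 (shape–rate) is (a−1)/b = 47/12 ≈ 3.917.

λ̂_MAP = 3.917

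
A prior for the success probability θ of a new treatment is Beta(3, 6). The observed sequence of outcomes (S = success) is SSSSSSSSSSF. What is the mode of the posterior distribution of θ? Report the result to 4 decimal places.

Prior: Beta(3, 6).
Data: 10 successes in 11 trials (from the sequence). The binomial likelihood contributes θ^10(1−θ)^1, so the posterior is Beta(3+10, 6+1) = Beta(13, 7).
For Beta(a, b) with a, b > 1 the mode is (a−1)/(a+b−2) = 12/18 ≈ 0.6667.

θ̂_MAP = 0.6667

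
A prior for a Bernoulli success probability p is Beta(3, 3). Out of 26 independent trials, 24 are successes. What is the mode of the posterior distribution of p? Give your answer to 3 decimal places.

Prior: Beta(3, 3).
Data: 24 successes in 26 trials. The binomial likelihood contributes p^24(1−p)^2, so the posterior is Beta(3+24, 3+2) = Beta(27, 5).
For Beta(a, b) with a, b > 1 the mode is (a−1)/(a+b−2) = 26/30 ≈ 0.867.

p̂_MAP = 0.867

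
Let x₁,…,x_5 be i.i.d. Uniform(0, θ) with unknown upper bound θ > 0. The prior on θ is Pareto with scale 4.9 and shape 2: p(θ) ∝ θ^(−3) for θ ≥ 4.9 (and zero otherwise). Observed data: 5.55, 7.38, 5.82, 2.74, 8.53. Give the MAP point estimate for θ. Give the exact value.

θ̂_MAP = 8.53

The Uniform(0, θ) likelihood is θ^(−n) for θ ≥ max(xᵢ), zero otherwise. Here max(xᵢ) = 8.53.
Posterior ∝ θ^(−3) · θ^(−5) = θ^(−8) on θ ≥ max(4.9, 8.53) = 8.53.
This density is strictly decreasing in θ, so the posterior mode lies at the lower boundary of the support.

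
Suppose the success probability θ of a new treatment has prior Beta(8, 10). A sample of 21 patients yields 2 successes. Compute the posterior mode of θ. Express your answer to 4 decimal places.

θ̂_MAP = 0.2432

Prior: Beta(8, 10).
Data: 2 successes in 21 trials. The binomial likelihood contributes θ^2(1−θ)^19, so the posterior is Beta(8+2, 10+19) = Beta(10, 29).
For Beta(a, b) with a, b > 1 the mode is (a−1)/(a+b−2) = 9/37 ≈ 0.2432.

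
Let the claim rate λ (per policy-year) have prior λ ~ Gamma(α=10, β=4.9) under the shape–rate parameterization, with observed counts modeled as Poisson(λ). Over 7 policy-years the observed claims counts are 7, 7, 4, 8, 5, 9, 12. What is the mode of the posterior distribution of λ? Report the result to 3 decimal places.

Σxᵢ = 7+7+4+8+5+9+12 = 52, with n = 7.
Posterior ∝ λ^9e^(−4.9λ) · λ^52e^(−7λ) = λ^61e^(−11.9λ), i.e. Gamma(shape=62, rate=11.9).
The mode of a Gamma(a, b) with a ≥ 1 (shape–rate) is (a−1)/b = 61/11.9 ≈ 5.126.

λ̂_MAP = 5.126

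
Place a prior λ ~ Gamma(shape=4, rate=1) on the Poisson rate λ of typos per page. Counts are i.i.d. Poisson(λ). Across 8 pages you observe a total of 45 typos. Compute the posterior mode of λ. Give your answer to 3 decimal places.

Σxᵢ = 45, n = 8.
Posterior ∝ λ^3e^(−1λ) · λ^45e^(−8λ) = λ^48e^(−9λ), i.e. Gamma(shape=49, rate=9).
The mode of a Gamma(a, b) with a ≥ 1 (shape–rate) is (a−1)/b = 48/9 ≈ 5.333.

λ̂_MAP = 5.333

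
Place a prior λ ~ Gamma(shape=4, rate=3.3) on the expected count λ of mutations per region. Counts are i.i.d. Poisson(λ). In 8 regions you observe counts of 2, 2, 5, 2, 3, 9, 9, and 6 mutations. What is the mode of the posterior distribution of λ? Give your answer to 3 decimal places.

Σxᵢ = 2+2+5+2+3+9+9+6 = 38, with n = 8.
Posterior ∝ λ^3e^(−3.3λ) · λ^38e^(−8λ) = λ^41e^(−11.3λ), i.e. Gamma(shape=42, rate=11.3).
The mode of a Gamma(a, b) with a ≥ 1 (shape–rate) is (a−1)/b = 41/11.3 ≈ 3.628.

λ̂_MAP = 3.628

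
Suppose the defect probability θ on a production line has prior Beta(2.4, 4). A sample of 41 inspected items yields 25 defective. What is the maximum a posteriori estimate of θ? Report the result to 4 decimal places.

Prior: Beta(2.4, 4).
Data: 25 successes in 41 trials. The binomial likelihood contributes θ^25(1−θ)^16, so the posterior is Beta(2.4+25, 4+16) = Beta(27.4, 20).
For Beta(a, b) with a, b > 1 the mode is (a−1)/(a+b−2) = 26.4/45.4 ≈ 0.5815.

θ̂_MAP = 0.5815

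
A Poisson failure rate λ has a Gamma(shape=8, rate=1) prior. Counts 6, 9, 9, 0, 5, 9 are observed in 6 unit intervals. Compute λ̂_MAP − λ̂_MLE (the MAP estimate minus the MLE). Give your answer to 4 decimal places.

Σxᵢ = 38. Posterior is Gamma(46, 7); MAP = (46−1)/7 = 45/7 ≈ 6.42857.
MLE = x̄ = 38/6 ≈ 6.33333.
Difference = 45/7 − 38/6 = 2/21 ≈ 0.0952.

MAP − MLE = 0.0952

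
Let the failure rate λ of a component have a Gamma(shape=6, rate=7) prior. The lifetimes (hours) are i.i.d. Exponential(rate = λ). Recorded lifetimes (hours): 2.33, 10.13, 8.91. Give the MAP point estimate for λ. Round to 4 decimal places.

The Exponential(rate=λ) likelihood is ∝ λ^n e^(−λΣtᵢ). Here n = 3 and Σtᵢ = 2.33 + 10.13 + 8.91 = 21.37.
Posterior ∝ λ^5e^(−7λ) · λ^3e^(−21.37λ) = λ^8e^(−28.37λ), i.e. Gamma(9, 28.37).
Mode = (a−1)/b = 8/28.37 ≈ 0.2820.

λ̂_MAP = 0.2820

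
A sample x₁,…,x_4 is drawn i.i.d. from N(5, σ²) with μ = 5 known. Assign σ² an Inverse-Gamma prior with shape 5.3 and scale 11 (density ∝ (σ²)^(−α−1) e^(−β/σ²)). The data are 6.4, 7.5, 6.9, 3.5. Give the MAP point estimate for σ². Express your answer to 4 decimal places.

σ̂²_MAP = 2.1729

Sum of squared deviations about the known mean: SS = (6.4−5)² + (7.5−5)² + (6.9−5)² + (3.5−5)² = 14.07.
The Normal likelihood contributes (σ²)^(−n/2) exp(−SS/(2σ²)), so the posterior is Inverse-Gamma(α + n/2, β + SS/2) = Inverse-Gamma(7.3, 18.035).
The mode of Inverse-Gamma(a, b) is b/(a+1) = 18.035/8.3 ≈ 2.1729.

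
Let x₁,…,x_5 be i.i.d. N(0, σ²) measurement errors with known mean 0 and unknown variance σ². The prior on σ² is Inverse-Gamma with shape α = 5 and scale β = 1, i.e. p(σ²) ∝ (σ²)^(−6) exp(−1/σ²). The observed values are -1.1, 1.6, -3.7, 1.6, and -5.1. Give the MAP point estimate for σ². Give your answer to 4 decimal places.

Sum of squared deviations about the known mean: SS = (-1.1−0)² + (1.6−0)² + (-3.7−0)² + (1.6−0)² + (-5.1−0)² = 46.03.
The Normal likelihood contributes (σ²)^(−n/2) exp(−SS/(2σ²)), so the posterior is Inverse-Gamma(α + n/2, β + SS/2) = Inverse-Gamma(7.5, 24.015).
The mode of Inverse-Gamma(a, b) is b/(a+1) = 24.015/8.5 ≈ 2.8253.

σ̂²_MAP = 2.8253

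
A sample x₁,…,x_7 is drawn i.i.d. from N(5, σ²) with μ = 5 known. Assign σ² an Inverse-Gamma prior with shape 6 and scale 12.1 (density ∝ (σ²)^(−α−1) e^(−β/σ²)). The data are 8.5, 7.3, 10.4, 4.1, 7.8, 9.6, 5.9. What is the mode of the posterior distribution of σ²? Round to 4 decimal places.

σ̂²_MAP = 4.8343

Sum of squared deviations about the known mean: SS = (8.5−5)² + (7.3−5)² + (10.4−5)² + (4.1−5)² + (7.8−5)² + (9.6−5)² + (5.9−5)² = 77.32.
The Normal likelihood contributes (σ²)^(−n/2) exp(−SS/(2σ²)), so the posterior is Inverse-Gamma(α + n/2, β + SS/2) = Inverse-Gamma(9.5, 50.76).
The mode of Inverse-Gamma(a, b) is b/(a+1) = 50.76/10.5 ≈ 4.8343.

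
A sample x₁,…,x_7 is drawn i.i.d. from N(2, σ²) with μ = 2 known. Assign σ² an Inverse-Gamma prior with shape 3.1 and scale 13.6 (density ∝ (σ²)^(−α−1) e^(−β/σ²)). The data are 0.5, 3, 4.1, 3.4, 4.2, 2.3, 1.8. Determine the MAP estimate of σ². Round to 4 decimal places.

σ̂²_MAP = 2.7493

Sum of squared deviations about the known mean: SS = (0.5−2)² + (3−2)² + (4.1−2)² + (3.4−2)² + (4.2−2)² + (2.3−2)² + (1.8−2)² = 14.59.
The Normal likelihood contributes (σ²)^(−n/2) exp(−SS/(2σ²)), so the posterior is Inverse-Gamma(α + n/2, β + SS/2) = Inverse-Gamma(6.6, 20.895).
The mode of Inverse-Gamma(a, b) is b/(a+1) = 20.895/7.6 ≈ 2.7493.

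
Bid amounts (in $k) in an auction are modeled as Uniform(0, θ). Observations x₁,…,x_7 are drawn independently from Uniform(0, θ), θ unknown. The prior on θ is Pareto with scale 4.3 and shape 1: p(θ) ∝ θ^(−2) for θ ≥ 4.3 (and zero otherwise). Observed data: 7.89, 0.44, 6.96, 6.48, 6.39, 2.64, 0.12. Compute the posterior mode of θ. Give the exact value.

The Uniform(0, θ) likelihood is θ^(−n) for θ ≥ max(xᵢ), zero otherwise. Here max(xᵢ) = 7.89.
Posterior ∝ θ^(−2) · θ^(−7) = θ^(−9) on θ ≥ max(4.3, 7.89) = 7.89.
This density is strictly decreasing in θ, so the posterior mode lies at the lower boundary of the support.

θ̂_MAP = 7.89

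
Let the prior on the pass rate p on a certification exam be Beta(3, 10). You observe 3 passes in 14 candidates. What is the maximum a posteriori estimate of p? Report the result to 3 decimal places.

Prior: Beta(3, 10).
Data: 3 successes in 14 trials. The binomial likelihood contributes p^3(1−p)^11, so the posterior is Beta(3+3, 10+11) = Beta(6, 21).
For Beta(a, b) with a, b > 1 the mode is (a−1)/(a+b−2) = 5/25 ≈ 0.200.

p̂_MAP = 0.200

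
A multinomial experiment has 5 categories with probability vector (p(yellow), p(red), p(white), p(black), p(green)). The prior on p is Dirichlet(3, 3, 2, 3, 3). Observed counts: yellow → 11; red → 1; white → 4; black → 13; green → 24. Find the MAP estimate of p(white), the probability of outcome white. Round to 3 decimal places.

The posterior is Dirichlet(αᵢ + nᵢ) = Dirichlet(14, 4, 6, 16, 27).
For a Dirichlet(a₁,…,a_K) with all aᵢ > 1, the mode has j-th component (aⱼ − 1)/(Σaᵢ − K).
Here Σaᵢ = 67 and K = 5, so p(white) = (6 − 1)/(67 − 5) = 5/62 ≈ 0.081.

MAP estimate of p(white) = 0.081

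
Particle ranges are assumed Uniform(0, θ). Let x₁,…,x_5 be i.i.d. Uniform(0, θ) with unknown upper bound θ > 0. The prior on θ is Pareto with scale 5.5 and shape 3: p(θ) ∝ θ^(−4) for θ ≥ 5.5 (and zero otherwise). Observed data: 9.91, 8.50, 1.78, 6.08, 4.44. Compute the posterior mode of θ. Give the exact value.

θ̂_MAP = 9.91

The Uniform(0, θ) likelihood is θ^(−n) for θ ≥ max(xᵢ), zero otherwise. Here max(xᵢ) = 9.91.
Posterior ∝ θ^(−4) · θ^(−5) = θ^(−9) on θ ≥ max(5.5, 9.91) = 9.91.
This density is strictly decreasing in θ, so the posterior mode lies at the lower boundary of the support.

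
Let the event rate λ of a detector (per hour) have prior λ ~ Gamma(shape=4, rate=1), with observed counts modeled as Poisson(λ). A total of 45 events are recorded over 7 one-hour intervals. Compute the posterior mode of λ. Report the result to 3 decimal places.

λ̂_MAP = 6.000

Σxᵢ = 45, n = 7.
Posterior ∝ λ^3e^(−1λ) · λ^45e^(−7λ) = λ^48e^(−8λ), i.e. Gamma(shape=49, rate=8).
The mode of a Gamma(a, b) with a ≥ 1 (shape–rate) is (a−1)/b = 48/8 ≈ 6.000.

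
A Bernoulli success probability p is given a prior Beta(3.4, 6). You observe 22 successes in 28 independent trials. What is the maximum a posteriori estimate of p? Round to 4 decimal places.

Prior: Beta(3.4, 6).
Data: 22 successes in 28 trials. The binomial likelihood contributes p^22(1−p)^6, so the posterior is Beta(3.4+22, 6+6) = Beta(25.4, 12).
For Beta(a, b) with a, b > 1 the mode is (a−1)/(a+b−2) = 24.4/35.4 ≈ 0.6893.

p̂_MAP = 0.6893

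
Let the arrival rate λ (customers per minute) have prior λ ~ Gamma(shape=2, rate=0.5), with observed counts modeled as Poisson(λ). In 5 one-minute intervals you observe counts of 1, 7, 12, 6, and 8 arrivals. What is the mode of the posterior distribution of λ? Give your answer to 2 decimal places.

Σxᵢ = 1+7+12+6+8 = 34, with n = 5.
Posterior ∝ λe^(−0.5λ) · λ^34e^(−5λ) = λ^35e^(−5.5λ), i.e. Gamma(shape=36, rate=5.5).
The mode of a Gamma(a, b) with a ≥ 1 (shape–rate) is (a−1)/b = 35/5.5 ≈ 6.36.

λ̂_MAP = 6.36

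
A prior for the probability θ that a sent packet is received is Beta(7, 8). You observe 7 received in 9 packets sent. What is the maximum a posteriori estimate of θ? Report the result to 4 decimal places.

θ̂_MAP = 0.5909

Prior: Beta(7, 8).
Data: 7 successes in 9 trials. The binomial likelihood contributes θ^7(1−θ)^2, so the posterior is Beta(7+7, 8+2) = Beta(14, 10).
For Beta(a, b) with a, b > 1 the mode is (a−1)/(a+b−2) = 13/22 ≈ 0.5909.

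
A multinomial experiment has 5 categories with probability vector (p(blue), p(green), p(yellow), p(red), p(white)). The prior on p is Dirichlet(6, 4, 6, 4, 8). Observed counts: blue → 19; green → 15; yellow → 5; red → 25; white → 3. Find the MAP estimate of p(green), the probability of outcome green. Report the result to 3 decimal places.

The posterior is Dirichlet(αᵢ + nᵢ) = Dirichlet(25, 19, 11, 29, 11).
For a Dirichlet(a₁,…,a_K) with all aᵢ > 1, the mode has j-th component (aⱼ − 1)/(Σaᵢ − K).
Here Σaᵢ = 95 and K = 5, so p(green) = (19 − 1)/(95 − 5) = 18/90 ≈ 0.200.

MAP estimate of p(green) = 0.200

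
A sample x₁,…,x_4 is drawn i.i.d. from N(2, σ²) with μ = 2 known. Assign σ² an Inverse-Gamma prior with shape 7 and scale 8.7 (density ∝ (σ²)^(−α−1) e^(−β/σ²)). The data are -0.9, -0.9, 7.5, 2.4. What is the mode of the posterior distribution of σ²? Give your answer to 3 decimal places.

Sum of squared deviations about the known mean: SS = (-0.9−2)² + (-0.9−2)² + (7.5−2)² + (2.4−2)² = 47.23.
The Normal likelihood contributes (σ²)^(−n/2) exp(−SS/(2σ²)), so the posterior is Inverse-Gamma(α + n/2, β + SS/2) = Inverse-Gamma(9, 32.315).
The mode of Inverse-Gamma(a, b) is b/(a+1) = 32.315/10 ≈ 3.232.

σ̂²_MAP = 3.232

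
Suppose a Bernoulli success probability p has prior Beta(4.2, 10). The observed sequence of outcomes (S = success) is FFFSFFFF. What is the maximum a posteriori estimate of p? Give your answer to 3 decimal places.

Prior: Beta(4.2, 10).
Data: 1 success in 8 trials (from the sequence). The binomial likelihood contributes p(1−p)^7, so the posterior is Beta(4.2+1, 10+7) = Beta(5.2, 17).
For Beta(a, b) with a, b > 1 the mode is (a−1)/(a+b−2) = 4.2/20.2 ≈ 0.208.

p̂_MAP = 0.208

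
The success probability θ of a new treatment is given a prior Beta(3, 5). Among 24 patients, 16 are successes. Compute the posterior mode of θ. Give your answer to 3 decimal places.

θ̂_MAP = 0.600

Prior: Beta(3, 5).
Data: 16 successes in 24 trials. The binomial likelihood contributes θ^16(1−θ)^8, so the posterior is Beta(3+16, 5+8) = Beta(19, 13).
For Beta(a, b) with a, b > 1 the mode is (a−1)/(a+b−2) = 18/30 ≈ 0.600.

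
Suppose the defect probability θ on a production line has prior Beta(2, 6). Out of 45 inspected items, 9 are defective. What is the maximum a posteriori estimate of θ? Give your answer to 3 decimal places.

Prior: Beta(2, 6).
Data: 9 successes in 45 trials. The binomial likelihood contributes θ^9(1−θ)^36, so the posterior is Beta(2+9, 6+36) = Beta(11, 42).
For Beta(a, b) with a, b > 1 the mode is (a−1)/(a+b−2) = 10/51 ≈ 0.196.

θ̂_MAP = 0.196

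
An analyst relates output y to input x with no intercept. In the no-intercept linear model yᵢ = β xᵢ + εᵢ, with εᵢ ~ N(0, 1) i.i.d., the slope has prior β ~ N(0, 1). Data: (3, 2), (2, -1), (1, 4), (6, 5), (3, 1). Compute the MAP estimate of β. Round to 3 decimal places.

log p(β | y) = −Σ(yᵢ − βxᵢ)²/(2·1) − β²/(2·1) + const.
Setting the derivative to zero: Σxᵢ(yᵢ − βxᵢ)/1 − β/1 = 0, so β = Σxᵢyᵢ / (Σxᵢ² + σ²/τ²).
Σxᵢyᵢ = 3·2 + 2·(-1) + 1·4 + 6·5 + 3·1 = 41; Σxᵢ² = 59; σ²/τ² = 1.
β̂_MAP = 41 / (59 + 1) = 41/60 ≈ 0.683.

β̂_MAP = 0.683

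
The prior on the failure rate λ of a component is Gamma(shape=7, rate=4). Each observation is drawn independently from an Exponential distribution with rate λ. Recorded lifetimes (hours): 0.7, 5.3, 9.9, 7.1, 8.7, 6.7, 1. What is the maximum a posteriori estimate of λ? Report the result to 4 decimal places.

λ̂_MAP = 0.2995

The Exponential(rate=λ) likelihood is ∝ λ^n e^(−λΣtᵢ). Here n = 7 and Σtᵢ = 0.7 + 5.3 + 9.9 + 7.1 + 8.7 + 6.7 + 1 = 39.4.
Posterior ∝ λ^6e^(−4λ) · λ^7e^(−39.4λ) = λ^13e^(−43.4λ), i.e. Gamma(14, 43.4).
Mode = (a−1)/b = 13/43.4 ≈ 0.2995.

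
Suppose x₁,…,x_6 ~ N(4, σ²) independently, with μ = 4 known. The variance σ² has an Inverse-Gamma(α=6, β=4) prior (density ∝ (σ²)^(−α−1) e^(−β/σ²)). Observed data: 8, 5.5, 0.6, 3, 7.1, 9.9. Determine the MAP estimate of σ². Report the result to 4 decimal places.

Sum of squared deviations about the known mean: SS = (8−4)² + (5.5−4)² + (0.6−4)² + (3−4)² + (7.1−4)² + (9.9−4)² = 75.23.
The Normal likelihood contributes (σ²)^(−n/2) exp(−SS/(2σ²)), so the posterior is Inverse-Gamma(α + n/2, β + SS/2) = Inverse-Gamma(9, 41.615).
The mode of Inverse-Gamma(a, b) is b/(a+1) = 41.615/10 ≈ 4.1615.

σ̂²_MAP = 4.1615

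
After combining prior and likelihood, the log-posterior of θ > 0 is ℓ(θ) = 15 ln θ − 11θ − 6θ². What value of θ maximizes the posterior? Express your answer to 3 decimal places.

θ̂_MAP = 0.750

ℓ'(θ) = 15/θ − 11 − 12θ. Setting this to zero and multiplying by θ: 12θ² + 11θ − 15 = 0.
θ = (−11 + √(11² + 4·12·15)) / (2·12) = (−11 + √841) / 24 = (−11 + 29)/24 = 3/4.
ℓ''(θ) = −15/θ² − 12 < 0, confirming a maximum.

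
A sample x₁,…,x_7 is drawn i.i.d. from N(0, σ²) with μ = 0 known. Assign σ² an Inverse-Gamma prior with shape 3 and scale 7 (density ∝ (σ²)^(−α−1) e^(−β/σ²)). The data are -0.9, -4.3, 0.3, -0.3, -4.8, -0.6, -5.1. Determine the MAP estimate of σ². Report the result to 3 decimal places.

σ̂²_MAP = 5.526

Sum of squared deviations about the known mean: SS = (-0.9−0)² + (-4.3−0)² + (0.3−0)² + (-0.3−0)² + (-4.8−0)² + (-0.6−0)² + (-5.1−0)² = 68.89.
The Normal likelihood contributes (σ²)^(−n/2) exp(−SS/(2σ²)), so the posterior is Inverse-Gamma(α + n/2, β + SS/2) = Inverse-Gamma(6.5, 41.445).
The mode of Inverse-Gamma(a, b) is b/(a+1) = 41.445/7.5 ≈ 5.526.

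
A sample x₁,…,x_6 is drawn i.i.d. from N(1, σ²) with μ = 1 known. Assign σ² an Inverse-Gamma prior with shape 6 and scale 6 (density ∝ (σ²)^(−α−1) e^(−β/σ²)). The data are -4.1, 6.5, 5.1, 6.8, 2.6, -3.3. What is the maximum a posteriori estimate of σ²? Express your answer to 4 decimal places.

Sum of squared deviations about the known mean: SS = (-4.1−1)² + (6.5−1)² + (5.1−1)² + (6.8−1)² + (2.6−1)² + (-3.3−1)² = 127.76.
The Normal likelihood contributes (σ²)^(−n/2) exp(−SS/(2σ²)), so the posterior is Inverse-Gamma(α + n/2, β + SS/2) = Inverse-Gamma(9, 69.88).
The mode of Inverse-Gamma(a, b) is b/(a+1) = 69.88/10 ≈ 6.9880.

σ̂²_MAP = 6.9880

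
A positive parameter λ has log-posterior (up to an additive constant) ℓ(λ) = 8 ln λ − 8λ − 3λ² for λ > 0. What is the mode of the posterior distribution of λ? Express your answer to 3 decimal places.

λ̂_MAP = 0.667

ℓ'(λ) = 8/λ − 8 − 6λ. Setting this to zero and multiplying by λ: 6λ² + 8λ − 8 = 0.
λ = (−8 + √(8² + 4·6·8)) / (2·6) = (−8 + √256) / 12 = (−8 + 16)/12 = 2/3.
ℓ''(λ) = −8/λ² − 6 < 0, confirming a maximum.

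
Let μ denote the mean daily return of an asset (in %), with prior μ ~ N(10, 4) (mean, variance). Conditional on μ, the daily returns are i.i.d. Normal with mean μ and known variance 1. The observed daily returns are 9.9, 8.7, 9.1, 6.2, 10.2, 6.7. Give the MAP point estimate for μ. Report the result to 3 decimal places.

n = 6; x̄ = (9.9 + 8.7 + 9.1 + 6.2 + 10.2 + 6.7)/6 = 50.8/6 = 127/15 ≈ 8.4667.
For a Normal prior and Normal likelihood with known variance, the posterior is Normal; its mode equals its mean, the precision-weighted average.
Prior precision 1/σ₀² = 1/4 = 0.25; data precision n/σ² = 6/1 = 6.
μ̂ = (0.25·10 + 6·(127/15)) / (0.25 + 6) = 53.3/6.25 = 8.528.

μ̂_MAP = 8.528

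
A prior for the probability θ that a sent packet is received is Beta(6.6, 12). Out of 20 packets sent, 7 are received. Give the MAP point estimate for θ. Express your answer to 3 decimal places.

Prior: Beta(6.6, 12).
Data: 7 successes in 20 trials. The binomial likelihood contributes θ^7(1−θ)^13, so the posterior is Beta(6.6+7, 12+13) = Beta(13.6, 25).
For Beta(a, b) with a, b > 1 the mode is (a−1)/(a+b−2) = 12.6/36.6 ≈ 0.344.

θ̂_MAP = 0.344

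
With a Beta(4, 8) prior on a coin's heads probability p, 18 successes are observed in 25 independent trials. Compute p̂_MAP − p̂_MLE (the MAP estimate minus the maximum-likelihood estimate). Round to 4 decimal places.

MAP − MLE = -0.1200

Posterior is Beta(22, 15); MAP = (22−1)/(37−2) = 21/35 ≈ 0.60000.
MLE ignores the prior: p̂_MLE = k/n = 18/25 ≈ 0.72000.
Difference = 21/35 − 18/25 = -3/25 ≈ -0.1200.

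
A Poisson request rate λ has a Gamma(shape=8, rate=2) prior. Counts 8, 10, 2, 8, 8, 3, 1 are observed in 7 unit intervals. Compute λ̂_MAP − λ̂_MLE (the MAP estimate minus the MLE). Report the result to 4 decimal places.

MAP − MLE = -0.4921

Σxᵢ = 40. Posterior is Gamma(48, 9); MAP = (48−1)/9 = 47/9 ≈ 5.22222.
MLE = x̄ = 40/7 ≈ 5.71429.
Difference = 47/9 − 40/7 = -31/63 ≈ -0.4921.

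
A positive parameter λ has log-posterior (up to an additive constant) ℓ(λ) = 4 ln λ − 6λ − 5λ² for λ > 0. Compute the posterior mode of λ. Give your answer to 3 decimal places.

ℓ'(λ) = 4/λ − 6 − 10λ. Setting this to zero and multiplying by λ: 10λ² + 6λ − 4 = 0.
λ = (−6 + √(6² + 4·10·4)) / (2·10) = (−6 + √196) / 20 = (−6 + 14)/20 = 2/5.
ℓ''(λ) = −4/λ² − 10 < 0, confirming a maximum.

λ̂_MAP = 0.400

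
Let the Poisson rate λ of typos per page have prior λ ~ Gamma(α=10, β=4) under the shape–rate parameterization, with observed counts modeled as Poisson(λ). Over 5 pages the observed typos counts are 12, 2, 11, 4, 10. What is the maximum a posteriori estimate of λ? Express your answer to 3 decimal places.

λ̂_MAP = 5.333

Σxᵢ = 12+2+11+4+10 = 39, with n = 5.
Posterior ∝ λ^9e^(−4λ) · λ^39e^(−5λ) = λ^48e^(−9λ), i.e. Gamma(shape=49, rate=9).
The mode of a Gamma(a, b) with a ≥ 1 (shape–rate) is (a−1)/b = 48/9 ≈ 5.333.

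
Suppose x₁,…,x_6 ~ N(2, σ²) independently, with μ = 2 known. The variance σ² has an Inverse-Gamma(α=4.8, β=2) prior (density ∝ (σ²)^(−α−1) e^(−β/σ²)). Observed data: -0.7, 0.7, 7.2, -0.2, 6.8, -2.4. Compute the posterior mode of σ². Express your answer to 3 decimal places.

Sum of squared deviations about the known mean: SS = (-0.7−2)² + (0.7−2)² + (7.2−2)² + (-0.2−2)² + (6.8−2)² + (-2.4−2)² = 83.26.
The Normal likelihood contributes (σ²)^(−n/2) exp(−SS/(2σ²)), so the posterior is Inverse-Gamma(α + n/2, β + SS/2) = Inverse-Gamma(7.8, 43.63).
The mode of Inverse-Gamma(a, b) is b/(a+1) = 43.63/8.8 ≈ 4.958.

σ̂²_MAP = 4.958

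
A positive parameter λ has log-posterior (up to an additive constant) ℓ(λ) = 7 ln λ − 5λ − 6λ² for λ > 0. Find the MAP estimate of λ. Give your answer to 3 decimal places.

ℓ'(λ) = 7/λ − 5 − 12λ. Setting this to zero and multiplying by λ: 12λ² + 5λ − 7 = 0.
λ = (−5 + √(5² + 4·12·7)) / (2·12) = (−5 + √361) / 24 = (−5 + 19)/24 = 7/12.
ℓ''(λ) = −7/λ² − 12 < 0, confirming a maximum.

λ̂_MAP = 0.583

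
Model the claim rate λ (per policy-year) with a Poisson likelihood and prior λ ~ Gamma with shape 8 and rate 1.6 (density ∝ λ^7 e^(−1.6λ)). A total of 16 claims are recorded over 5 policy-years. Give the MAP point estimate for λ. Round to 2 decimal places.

Σxᵢ = 16, n = 5.
Posterior ∝ λ^7e^(−1.6λ) · λ^16e^(−5λ) = λ^23e^(−6.6λ), i.e. Gamma(shape=24, rate=6.6).
The mode of a Gamma(a, b) with a ≥ 1 (shape–rate) is (a−1)/b = 23/6.6 ≈ 3.48.

λ̂_MAP = 3.48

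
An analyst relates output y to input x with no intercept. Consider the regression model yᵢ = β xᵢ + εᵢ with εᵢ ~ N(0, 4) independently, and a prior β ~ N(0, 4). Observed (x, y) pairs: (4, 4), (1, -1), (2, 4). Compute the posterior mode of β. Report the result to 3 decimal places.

log p(β | y) = −Σ(yᵢ − βxᵢ)²/(2·4) − β²/(2·4) + const.
Setting the derivative to zero: Σxᵢ(yᵢ − βxᵢ)/4 − β/4 = 0, so β = Σxᵢyᵢ / (Σxᵢ² + σ²/τ²).
Σxᵢyᵢ = 4·4 + 1·(-1) + 2·4 = 23; Σxᵢ² = 21; σ²/τ² = 1.
β̂_MAP = 23 / (21 + 1) = 23/22 ≈ 1.045.

β̂_MAP = 1.045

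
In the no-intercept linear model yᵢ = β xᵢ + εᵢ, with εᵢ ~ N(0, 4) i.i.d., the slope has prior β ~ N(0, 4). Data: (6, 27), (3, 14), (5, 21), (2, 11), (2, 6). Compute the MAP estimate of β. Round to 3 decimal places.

log p(β | y) = −Σ(yᵢ − βxᵢ)²/(2·4) − β²/(2·4) + const.
Setting the derivative to zero: Σxᵢ(yᵢ − βxᵢ)/4 − β/4 = 0, so β = Σxᵢyᵢ / (Σxᵢ² + σ²/τ²).
Σxᵢyᵢ = 6·27 + 3·14 + 5·21 + 2·11 + 2·6 = 343; Σxᵢ² = 78; σ²/τ² = 1.
β̂_MAP = 343 / (78 + 1) = 343/79 ≈ 4.342.

β̂_MAP = 4.342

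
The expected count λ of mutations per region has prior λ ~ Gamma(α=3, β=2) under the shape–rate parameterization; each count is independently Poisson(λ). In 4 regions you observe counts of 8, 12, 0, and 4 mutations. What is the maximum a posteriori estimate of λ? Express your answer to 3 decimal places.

Σxᵢ = 8+12+0+4 = 24, with n = 4.
Posterior ∝ λ^2e^(−2λ) · λ^24e^(−4λ) = λ^26e^(−6λ), i.e. Gamma(shape=27, rate=6).
The mode of a Gamma(a, b) with a ≥ 1 (shape–rate) is (a−1)/b = 26/6 ≈ 4.333.

λ̂_MAP = 4.333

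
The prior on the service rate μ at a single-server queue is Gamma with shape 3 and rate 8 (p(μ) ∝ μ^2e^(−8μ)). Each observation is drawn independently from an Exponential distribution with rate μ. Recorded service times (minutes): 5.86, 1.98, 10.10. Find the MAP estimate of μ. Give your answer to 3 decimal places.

The Exponential(rate=μ) likelihood is ∝ μ^n e^(−μΣtᵢ). Here n = 3 and Σtᵢ = 5.86 + 1.98 + 10.10 = 17.94.
Posterior ∝ μ^2e^(−8μ) · μ^3e^(−17.94μ) = μ^5e^(−25.94μ), i.e. Gamma(6, 25.94).
Mode = (a−1)/b = 5/25.94 ≈ 0.193.

μ̂_MAP = 0.193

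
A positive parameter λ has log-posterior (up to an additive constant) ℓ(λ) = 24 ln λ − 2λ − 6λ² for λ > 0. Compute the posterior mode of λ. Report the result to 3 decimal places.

λ̂_MAP = 1.333

ℓ'(λ) = 24/λ − 2 − 12λ. Setting this to zero and multiplying by λ: 12λ² + 2λ − 24 = 0.
λ = (−2 + √(2² + 4·12·24)) / (2·12) = (−2 + √1156) / 24 = (−2 + 34)/24 = 4/3.
ℓ''(λ) = −24/λ² − 12 < 0, confirming a maximum.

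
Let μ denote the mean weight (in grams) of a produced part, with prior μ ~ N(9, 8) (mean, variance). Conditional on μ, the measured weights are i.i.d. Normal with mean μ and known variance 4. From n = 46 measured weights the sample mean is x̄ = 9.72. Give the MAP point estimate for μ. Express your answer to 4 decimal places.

n = 46, x̄ = 9.72.
For a Normal prior and Normal likelihood with known variance, the posterior is Normal; its mode equals its mean, the precision-weighted average.
Prior precision 1/σ₀² = 1/8 = 0.125; data precision n/σ² = 46/4 = 11.5.
μ̂ = (0.125·9 + 11.5·9.72) / (0.125 + 11.5) = 112.905/11.625 = 7527/775 ≈ 9.7123.

μ̂_MAP = 9.7123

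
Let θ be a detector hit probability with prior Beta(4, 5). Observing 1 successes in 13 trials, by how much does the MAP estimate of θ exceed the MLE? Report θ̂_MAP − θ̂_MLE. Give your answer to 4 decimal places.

Posterior is Beta(5, 17); MAP = (5−1)/(22−2) = 4/20 ≈ 0.20000.
MLE ignores the prior: θ̂_MLE = k/n = 1/13 ≈ 0.07692.
Difference = 4/20 − 1/13 = 8/65 ≈ 0.1231.

MAP − MLE = 0.1231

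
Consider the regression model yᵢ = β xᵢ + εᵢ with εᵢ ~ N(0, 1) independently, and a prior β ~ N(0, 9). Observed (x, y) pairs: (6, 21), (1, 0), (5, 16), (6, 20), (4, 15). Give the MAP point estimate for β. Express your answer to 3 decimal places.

log p(β | y) = −Σ(yᵢ − βxᵢ)²/(2·1) − β²/(2·9) + const.
Setting the derivative to zero: Σxᵢ(yᵢ − βxᵢ)/1 − β/9 = 0, so β = Σxᵢyᵢ / (Σxᵢ² + σ²/τ²).
Σxᵢyᵢ = 6·21 + 1·0 + 5·16 + 6·20 + 4·15 = 386; Σxᵢ² = 114; σ²/τ² = 1/9.
β̂_MAP = 386 / (114 + 1/9) = 386/(1027/9) = 3474/1027 ≈ 3.383.

β̂_MAP = 3.383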